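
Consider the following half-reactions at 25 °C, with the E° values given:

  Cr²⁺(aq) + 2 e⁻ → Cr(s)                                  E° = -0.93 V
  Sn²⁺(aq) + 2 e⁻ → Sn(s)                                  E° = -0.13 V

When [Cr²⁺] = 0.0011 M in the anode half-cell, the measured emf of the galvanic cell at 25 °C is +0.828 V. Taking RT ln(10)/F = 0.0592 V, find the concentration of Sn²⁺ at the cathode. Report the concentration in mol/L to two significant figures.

Sn²⁺/Sn is the cathode, Cr²⁺/Cr the anode: E°cell = +0.80 V, n = 2.
Overall reaction: Sn²⁺(aq) + Cr(s) → Sn(s) + Cr²⁺(aq); Q = [Cr²⁺]^1/[Sn²⁺]^1.
From E = E° − (0.0592/n) log Q: log Q = (E° − E)·n/0.0592 = (+0.80 − (+0.828))·2/0.0592 = -0.9459.
So 1·log[Sn²⁺] = 1·log(0.0011) − log Q = -2.9586 − (-0.9459) = -2.0127; [Sn²⁺] = 10^(-2.0127) ≈ 0.0097 M.

0.0097 M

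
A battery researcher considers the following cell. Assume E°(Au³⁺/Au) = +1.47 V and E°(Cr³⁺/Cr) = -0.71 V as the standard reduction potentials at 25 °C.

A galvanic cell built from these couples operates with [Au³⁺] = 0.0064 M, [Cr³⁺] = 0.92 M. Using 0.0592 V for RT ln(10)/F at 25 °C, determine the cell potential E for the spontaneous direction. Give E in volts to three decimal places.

+2.137 V

Au³⁺/Au is the cathode (higher E°), Cr³⁺/Cr the anode: E°cell = +1.47 − (-0.71) = +2.18 V, n = 3.
Overall: Au³⁺(aq) + Cr(s) → Au(s) + Cr³⁺(aq)
Q = [Cr³⁺] / ([Au³⁺]); log Q = 2.158.
E = E° − (0.0592/n) log Q = +2.18 − (0.0592/3)(2.158) = +2.137 V.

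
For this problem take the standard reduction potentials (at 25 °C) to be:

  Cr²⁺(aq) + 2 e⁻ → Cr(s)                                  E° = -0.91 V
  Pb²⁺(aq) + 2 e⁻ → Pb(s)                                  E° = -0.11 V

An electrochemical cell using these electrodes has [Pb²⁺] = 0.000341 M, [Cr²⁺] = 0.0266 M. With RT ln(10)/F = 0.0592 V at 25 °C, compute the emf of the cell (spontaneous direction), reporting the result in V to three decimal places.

Pb²⁺/Pb is the cathode (higher E°), Cr²⁺/Cr the anode: E°cell = -0.11 − (-0.91) = +0.80 V, n = 2.
Overall: Pb²⁺(aq) + Cr(s) → Pb(s) + Cr²⁺(aq)
Q = [Cr²⁺] / ([Pb²⁺]); log Q = 1.892.
E = E° − (0.0592/n) log Q = +0.80 − (0.0592/2)(1.892) = +0.744 V.

+0.744 V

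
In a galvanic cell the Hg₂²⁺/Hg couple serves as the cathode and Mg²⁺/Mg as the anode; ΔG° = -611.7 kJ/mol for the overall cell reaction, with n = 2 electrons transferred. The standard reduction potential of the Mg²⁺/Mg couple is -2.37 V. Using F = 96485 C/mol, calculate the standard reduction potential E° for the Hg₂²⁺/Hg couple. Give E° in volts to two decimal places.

+0.80 V

E°cell = −ΔG°/(nF) = −(-611.7×10³)/((2)(96485)) = +3.170 V.
Since Hg₂²⁺/Hg is the cathode and Mg²⁺/Mg the anode, E°cell = E°(Hg₂²⁺/Hg) − E°(Mg²⁺/Mg).
So E°(Hg₂²⁺/Hg) = E°cell + E°(Mg²⁺/Mg) = +3.170 + (-2.37) = +0.80 V.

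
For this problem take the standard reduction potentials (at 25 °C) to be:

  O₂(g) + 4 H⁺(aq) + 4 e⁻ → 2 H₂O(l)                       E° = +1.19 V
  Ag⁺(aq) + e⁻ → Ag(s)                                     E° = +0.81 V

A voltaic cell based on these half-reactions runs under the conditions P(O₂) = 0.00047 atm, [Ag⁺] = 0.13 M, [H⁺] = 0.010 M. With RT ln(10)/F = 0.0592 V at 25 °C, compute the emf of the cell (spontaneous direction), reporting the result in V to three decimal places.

+0.265 V

O₂/H₂O is the cathode (higher E°), Ag⁺/Ag the anode: E°cell = +1.19 − (+0.81) = +0.38 V, n = 4.
Overall: O₂(g) + 4 H⁺(aq) + 4 Ag(s) → 2 H₂O(l) + 4 Ag⁺(aq)
Q = [Ag⁺]^4 / (P(O₂)·[H⁺]^4); log Q = 7.784.
E = E° − (0.0592/n) log Q = +0.38 − (0.0592/4)(7.784) = +0.265 V.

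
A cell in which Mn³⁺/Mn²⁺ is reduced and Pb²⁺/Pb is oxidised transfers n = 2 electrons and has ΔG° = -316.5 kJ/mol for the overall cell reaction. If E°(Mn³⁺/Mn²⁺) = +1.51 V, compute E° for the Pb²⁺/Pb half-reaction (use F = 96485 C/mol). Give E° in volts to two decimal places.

E°cell = −ΔG°/(nF) = −(-316.5×10³)/((2)(96485)) = +1.640 V.
Since Mn³⁺/Mn²⁺ is the cathode and Pb²⁺/Pb the anode, E°cell = E°(Mn³⁺/Mn²⁺) − E°(Pb²⁺/Pb).
So E°(Pb²⁺/Pb) = E°(Mn³⁺/Mn²⁺) − E°cell = (+1.51) − (+1.640) = -0.13 V.

-0.13 V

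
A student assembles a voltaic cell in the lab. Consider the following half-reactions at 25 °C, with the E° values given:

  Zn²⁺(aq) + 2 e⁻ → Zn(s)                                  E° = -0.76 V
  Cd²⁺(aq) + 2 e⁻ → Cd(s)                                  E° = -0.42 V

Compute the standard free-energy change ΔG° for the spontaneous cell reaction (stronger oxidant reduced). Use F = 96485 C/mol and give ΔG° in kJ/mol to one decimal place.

-65.6 kJ/mol

Cd²⁺/Cd (E° = -0.42 V) is the cathode; Zn²⁺/Zn (E° = -0.76 V) is the anode, so E°cell = +0.34 V.
Balancing electrons gives n = 2 (lcm of 2 and 2).
ΔG° = −nFE° = −(2)(96485)(+0.34) = -65,610 J = -65.6 kJ/mol.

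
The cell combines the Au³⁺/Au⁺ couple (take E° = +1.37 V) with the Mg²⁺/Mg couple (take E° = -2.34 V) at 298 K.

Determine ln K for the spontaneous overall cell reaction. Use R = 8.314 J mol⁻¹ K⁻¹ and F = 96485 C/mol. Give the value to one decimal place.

289.0

Cathode: Au³⁺/Au⁺; anode: Mg²⁺/Mg. E°cell = (+1.37) − (-2.34) = +3.71 V, with n = 2.
ΔG° = −nFE° = −RT ln K, so ln K = nFE°/(RT) = (2)(96485)(+3.71) / ((8.314)(298)) = 288.960.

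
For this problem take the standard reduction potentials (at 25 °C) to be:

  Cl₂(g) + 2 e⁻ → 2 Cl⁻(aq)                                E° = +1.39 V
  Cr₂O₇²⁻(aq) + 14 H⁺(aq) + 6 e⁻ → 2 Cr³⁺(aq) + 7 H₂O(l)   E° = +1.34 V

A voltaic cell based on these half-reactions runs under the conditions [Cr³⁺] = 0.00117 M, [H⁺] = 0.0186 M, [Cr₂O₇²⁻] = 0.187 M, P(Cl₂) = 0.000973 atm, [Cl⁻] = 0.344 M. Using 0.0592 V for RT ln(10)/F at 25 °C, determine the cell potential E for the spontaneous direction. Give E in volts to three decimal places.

+0.177 V

Cl₂/Cl⁻ is the cathode (higher E°), Cr₂O₇²⁻/Cr³⁺ the anode: E°cell = +1.39 − (+1.34) = +0.05 V, n = 6.
Overall: 3 Cl₂(g) + 2 Cr³⁺(aq) + 7 H₂O(l) → 6 Cl⁻(aq) + Cr₂O₇²⁻(aq) + 14 H⁺(aq)
Q = [Cl⁻]^6·[Cr₂O₇²⁻]·[H⁺]^14 / (P(Cl₂)^3·[Cr³⁺]^2); log Q = -12.836.
E = E° − (0.0592/n) log Q = +0.05 − (0.0592/6)(-12.836) = +0.177 V.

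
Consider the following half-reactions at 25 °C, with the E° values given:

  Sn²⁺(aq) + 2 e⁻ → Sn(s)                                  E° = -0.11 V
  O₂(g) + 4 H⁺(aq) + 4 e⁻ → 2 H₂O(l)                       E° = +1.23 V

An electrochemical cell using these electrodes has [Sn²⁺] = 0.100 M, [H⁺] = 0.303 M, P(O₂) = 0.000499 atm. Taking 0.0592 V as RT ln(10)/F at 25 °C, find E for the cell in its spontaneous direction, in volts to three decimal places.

O₂/H₂O is the cathode (higher E°), Sn²⁺/Sn the anode: E°cell = +1.23 − (-0.11) = +1.34 V, n = 4.
Overall: O₂(g) + 4 H⁺(aq) + 2 Sn(s) → 2 H₂O(l) + 2 Sn²⁺(aq)
Q = [Sn²⁺]^2 / (P(O₂)·[H⁺]^4); log Q = 3.376.
E = E° − (0.0592/n) log Q = +1.34 − (0.0592/4)(3.376) = +1.290 V.

+1.290 V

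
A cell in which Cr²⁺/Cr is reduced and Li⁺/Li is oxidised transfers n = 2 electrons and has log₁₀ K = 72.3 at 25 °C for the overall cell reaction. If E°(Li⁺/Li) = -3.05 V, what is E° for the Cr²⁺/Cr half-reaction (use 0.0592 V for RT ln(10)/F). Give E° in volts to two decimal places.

-0.91 V

E°cell = (0.0592/n)·log K = (0.0592/2)(72.3) = +2.140 V.
Since Cr²⁺/Cr is the cathode and Li⁺/Li the anode, E°cell = E°(Cr²⁺/Cr) − E°(Li⁺/Li).
So E°(Cr²⁺/Cr) = E°cell + E°(Li⁺/Li) = +2.140 + (-3.05) = -0.91 V.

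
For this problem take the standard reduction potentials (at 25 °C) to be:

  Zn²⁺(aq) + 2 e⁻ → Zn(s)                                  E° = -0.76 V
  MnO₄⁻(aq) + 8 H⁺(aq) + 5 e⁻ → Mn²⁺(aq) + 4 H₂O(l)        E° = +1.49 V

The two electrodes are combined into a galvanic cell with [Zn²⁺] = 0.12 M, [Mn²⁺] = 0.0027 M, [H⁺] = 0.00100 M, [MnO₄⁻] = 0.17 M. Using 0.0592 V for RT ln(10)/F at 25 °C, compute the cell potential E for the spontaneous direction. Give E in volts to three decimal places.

MnO₄⁻/Mn²⁺ is the cathode (higher E°), Zn²⁺/Zn the anode: E°cell = +1.49 − (-0.76) = +2.25 V, n = 10.
Overall: 2 MnO₄⁻(aq) + 16 H⁺(aq) + 5 Zn(s) → 2 Mn²⁺(aq) + 8 H₂O(l) + 5 Zn²⁺(aq)
Q = [Mn²⁺]^2·[Zn²⁺]^5 / ([MnO₄⁻]^2·[H⁺]^16); log Q = 39.798.
E = E° − (0.0592/n) log Q = +2.25 − (0.0592/10)(39.798) = +2.014 V.

+2.014 V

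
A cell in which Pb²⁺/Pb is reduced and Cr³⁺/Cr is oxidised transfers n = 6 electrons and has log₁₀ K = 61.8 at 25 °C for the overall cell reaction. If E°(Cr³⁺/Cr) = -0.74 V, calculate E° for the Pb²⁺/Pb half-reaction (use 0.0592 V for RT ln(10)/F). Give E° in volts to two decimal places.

-0.13 V

E°cell = (0.0592/n)·log K = (0.0592/6)(61.8) = +0.610 V.
Since Pb²⁺/Pb is the cathode and Cr³⁺/Cr the anode, E°cell = E°(Pb²⁺/Pb) − E°(Cr³⁺/Cr).
So E°(Pb²⁺/Pb) = E°cell + E°(Cr³⁺/Cr) = +0.610 + (-0.74) = -0.13 V.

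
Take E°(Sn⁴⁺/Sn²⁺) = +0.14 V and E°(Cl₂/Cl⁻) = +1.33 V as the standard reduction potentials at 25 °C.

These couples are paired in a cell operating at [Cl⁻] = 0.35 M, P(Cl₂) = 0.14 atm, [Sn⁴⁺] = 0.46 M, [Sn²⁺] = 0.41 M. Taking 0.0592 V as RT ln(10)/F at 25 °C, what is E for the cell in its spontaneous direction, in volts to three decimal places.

Cl₂/Cl⁻ is the cathode (higher E°), Sn⁴⁺/Sn²⁺ the anode: E°cell = +1.33 − (+0.14) = +1.19 V, n = 2.
Overall: Cl₂(g) + Sn²⁺(aq) → 2 Cl⁻(aq) + Sn⁴⁺(aq)
Q = [Cl⁻]^2·[Sn⁴⁺] / (P(Cl₂)·[Sn²⁺]); log Q = -0.008.
E = E° − (0.0592/n) log Q = +1.19 − (0.0592/2)(-0.008) = +1.190 V.

+1.190 V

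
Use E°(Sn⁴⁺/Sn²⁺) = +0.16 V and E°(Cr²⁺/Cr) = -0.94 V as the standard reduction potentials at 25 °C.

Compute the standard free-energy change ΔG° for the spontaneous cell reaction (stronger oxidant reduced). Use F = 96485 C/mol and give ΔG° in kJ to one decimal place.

Sn⁴⁺/Sn²⁺ (E° = +0.16 V) is the cathode; Cr²⁺/Cr (E° = -0.94 V) is the anode, so E°cell = +1.10 V.
Balancing electrons gives n = 2 (lcm of 2 and 2).
ΔG° = −nFE° = −(2)(96485)(+1.10) = -212,267 J = -212.3 kJ.

-212.3 kJ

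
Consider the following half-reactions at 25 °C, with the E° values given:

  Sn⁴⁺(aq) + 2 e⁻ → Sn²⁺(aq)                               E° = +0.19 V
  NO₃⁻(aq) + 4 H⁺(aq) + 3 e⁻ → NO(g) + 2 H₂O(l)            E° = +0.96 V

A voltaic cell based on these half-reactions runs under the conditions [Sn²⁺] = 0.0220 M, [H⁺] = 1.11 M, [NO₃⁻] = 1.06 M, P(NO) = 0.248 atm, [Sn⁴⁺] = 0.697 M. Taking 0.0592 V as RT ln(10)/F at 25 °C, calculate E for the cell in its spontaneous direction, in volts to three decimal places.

+0.742 V

NO₃⁻/NO is the cathode (higher E°), Sn⁴⁺/Sn²⁺ the anode: E°cell = +0.96 − (+0.19) = +0.77 V, n = 6.
Overall: 2 NO₃⁻(aq) + 8 H⁺(aq) + 3 Sn²⁺(aq) → 2 NO(g) + 4 H₂O(l) + 3 Sn⁴⁺(aq)
Q = P(NO)^2·[Sn⁴⁺]^3 / ([NO₃⁻]^2·[H⁺]^8·[Sn²⁺]^3); log Q = 2.878.
E = E° − (0.0592/n) log Q = +0.77 − (0.0592/6)(2.878) = +0.742 V.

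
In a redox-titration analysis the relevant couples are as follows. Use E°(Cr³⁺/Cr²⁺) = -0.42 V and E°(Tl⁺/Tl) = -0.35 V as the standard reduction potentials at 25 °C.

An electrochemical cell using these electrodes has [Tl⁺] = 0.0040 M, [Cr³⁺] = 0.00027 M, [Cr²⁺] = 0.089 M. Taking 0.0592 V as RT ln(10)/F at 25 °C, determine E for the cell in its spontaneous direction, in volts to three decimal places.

+0.077 V

Tl⁺/Tl is the cathode (higher E°), Cr³⁺/Cr²⁺ the anode: E°cell = -0.35 − (-0.42) = +0.07 V, n = 1.
Overall: Tl⁺(aq) + Cr²⁺(aq) → Tl(s) + Cr³⁺(aq)
Q = [Cr³⁺] / ([Tl⁺]·[Cr²⁺]); log Q = -0.120.
E = E° − (0.0592/n) log Q = +0.07 − (0.0592/1)(-0.120) = +0.077 V.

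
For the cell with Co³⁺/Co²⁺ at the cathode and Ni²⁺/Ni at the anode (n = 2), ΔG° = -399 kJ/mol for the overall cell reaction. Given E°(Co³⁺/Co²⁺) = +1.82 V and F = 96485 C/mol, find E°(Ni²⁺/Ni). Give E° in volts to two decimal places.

-0.25 V

E°cell = −ΔG°/(nF) = −(-399×10³)/((2)(96485)) = +2.068 V.
Since Co³⁺/Co²⁺ is the cathode and Ni²⁺/Ni the anode, E°cell = E°(Co³⁺/Co²⁺) − E°(Ni²⁺/Ni).
So E°(Ni²⁺/Ni) = E°(Co³⁺/Co²⁺) − E°cell = (+1.82) − (+2.068) = -0.25 V.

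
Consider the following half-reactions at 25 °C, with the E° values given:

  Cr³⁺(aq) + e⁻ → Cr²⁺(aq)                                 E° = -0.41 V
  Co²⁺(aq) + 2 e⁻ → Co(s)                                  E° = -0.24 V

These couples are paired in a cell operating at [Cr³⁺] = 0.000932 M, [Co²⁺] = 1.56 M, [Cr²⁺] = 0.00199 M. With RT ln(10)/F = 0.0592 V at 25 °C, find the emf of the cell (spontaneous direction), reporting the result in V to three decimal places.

Co²⁺/Co is the cathode (higher E°), Cr³⁺/Cr²⁺ the anode: E°cell = -0.24 − (-0.41) = +0.17 V, n = 2.
Overall: Co²⁺(aq) + 2 Cr²⁺(aq) → Co(s) + 2 Cr³⁺(aq)
Q = [Cr³⁺]^2 / ([Co²⁺]·[Cr²⁺]^2); log Q = -0.852.
E = E° − (0.0592/n) log Q = +0.17 − (0.0592/2)(-0.852) = +0.195 V.

+0.195 V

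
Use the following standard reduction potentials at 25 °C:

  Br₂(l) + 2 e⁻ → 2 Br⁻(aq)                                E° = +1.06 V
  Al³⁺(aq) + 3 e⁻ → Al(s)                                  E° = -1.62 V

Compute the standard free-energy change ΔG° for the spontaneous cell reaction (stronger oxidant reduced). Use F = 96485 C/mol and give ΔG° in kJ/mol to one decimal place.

Br₂/Br⁻ (E° = +1.06 V) is the cathode; Al³⁺/Al (E° = -1.62 V) is the anode, so E°cell = +2.68 V.
Balancing electrons gives n = 6 (lcm of 2 and 3).
ΔG° = −nFE° = −(6)(96485)(+2.68) = -1,551,479 J = -1551.5 kJ/mol.

-1551.5 kJ/mol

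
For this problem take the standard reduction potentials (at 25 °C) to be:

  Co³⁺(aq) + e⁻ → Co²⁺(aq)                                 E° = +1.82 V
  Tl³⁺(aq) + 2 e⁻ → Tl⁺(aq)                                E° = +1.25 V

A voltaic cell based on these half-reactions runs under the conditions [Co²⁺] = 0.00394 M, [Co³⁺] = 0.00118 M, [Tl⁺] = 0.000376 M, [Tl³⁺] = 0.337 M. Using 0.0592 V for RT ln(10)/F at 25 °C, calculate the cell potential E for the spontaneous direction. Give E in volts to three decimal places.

+0.452 V

Co³⁺/Co²⁺ is the cathode (higher E°), Tl³⁺/Tl⁺ the anode: E°cell = +1.82 − (+1.25) = +0.57 V, n = 2.
Overall: 2 Co³⁺(aq) + Tl⁺(aq) → 2 Co²⁺(aq) + Tl³⁺(aq)
Q = [Co²⁺]^2·[Tl³⁺] / ([Co³⁺]^2·[Tl⁺]); log Q = 4.000.
E = E° − (0.0592/n) log Q = +0.57 − (0.0592/2)(4.000) = +0.452 V.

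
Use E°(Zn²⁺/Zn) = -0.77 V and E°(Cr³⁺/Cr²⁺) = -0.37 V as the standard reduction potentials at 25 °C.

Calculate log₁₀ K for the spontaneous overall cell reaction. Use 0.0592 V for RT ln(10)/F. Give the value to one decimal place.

13.5

Cathode: Cr³⁺/Cr²⁺; anode: Zn²⁺/Zn. E°cell = +0.40 V, n = 2.
log K = nE°cell / 0.0592 = (2)(+0.40) / 0.0592 = 13.5.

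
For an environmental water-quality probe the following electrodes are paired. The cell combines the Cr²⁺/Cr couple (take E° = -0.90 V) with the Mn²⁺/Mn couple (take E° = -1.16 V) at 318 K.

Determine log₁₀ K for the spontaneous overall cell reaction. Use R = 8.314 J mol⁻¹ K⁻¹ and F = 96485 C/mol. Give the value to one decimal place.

8.2

Cathode: Cr²⁺/Cr; anode: Mn²⁺/Mn. E°cell = (-0.90) − (-1.16) = +0.26 V, with n = 2.
ΔG° = −nFE° = −RT ln K, so ln K = nFE°/(RT) = (2)(96485)(+0.26) / ((8.314)(318)) = 18.977.
log₁₀ K = 18.977 / ln 10 = 8.2.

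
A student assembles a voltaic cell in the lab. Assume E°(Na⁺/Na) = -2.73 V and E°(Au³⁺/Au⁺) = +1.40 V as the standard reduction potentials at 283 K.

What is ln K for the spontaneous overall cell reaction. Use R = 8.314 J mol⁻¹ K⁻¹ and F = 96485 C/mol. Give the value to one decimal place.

338.7

Cathode: Au³⁺/Au⁺; anode: Na⁺/Na. E°cell = (+1.40) − (-2.73) = +4.13 V, with n = 2.
ΔG° = −nFE° = −RT ln K, so ln K = nFE°/(RT) = (2)(96485)(+4.13) / ((8.314)(283)) = 338.722.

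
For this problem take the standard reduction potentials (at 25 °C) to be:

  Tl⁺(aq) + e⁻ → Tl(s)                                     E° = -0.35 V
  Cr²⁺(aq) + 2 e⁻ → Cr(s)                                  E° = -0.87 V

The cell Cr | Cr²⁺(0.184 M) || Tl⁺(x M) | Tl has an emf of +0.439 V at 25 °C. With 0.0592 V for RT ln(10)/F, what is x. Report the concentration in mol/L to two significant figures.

0.018 M

Tl⁺/Tl is the cathode, Cr²⁺/Cr the anode: E°cell = +0.52 V, n = 2.
Overall reaction: 2 Tl⁺(aq) + Cr(s) → 2 Tl(s) + Cr²⁺(aq); Q = [Cr²⁺]^1/[Tl⁺]^2.
From E = E° − (0.0592/n) log Q: log Q = (E° − E)·n/0.0592 = (+0.52 − (+0.439))·2/0.0592 = 2.7365.
So 2·log[Tl⁺] = 1·log(0.184) − log Q = -0.7352 − (2.7365) = -3.4717; log[Tl⁺] = -3.4717 / 2 = -1.7358; [Tl⁺] = 10^(-1.7358) ≈ 0.018 M.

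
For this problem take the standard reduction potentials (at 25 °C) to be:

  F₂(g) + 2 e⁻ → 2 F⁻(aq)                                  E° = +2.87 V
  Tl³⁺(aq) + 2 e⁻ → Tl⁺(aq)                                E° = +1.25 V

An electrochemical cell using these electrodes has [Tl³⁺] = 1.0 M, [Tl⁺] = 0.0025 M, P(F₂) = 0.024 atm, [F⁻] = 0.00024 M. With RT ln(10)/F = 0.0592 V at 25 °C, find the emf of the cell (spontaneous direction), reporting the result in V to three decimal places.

F₂/F⁻ is the cathode (higher E°), Tl³⁺/Tl⁺ the anode: E°cell = +2.87 − (+1.25) = +1.62 V, n = 2.
Overall: F₂(g) + Tl⁺(aq) → 2 F⁻(aq) + Tl³⁺(aq)
Q = [F⁻]^2·[Tl³⁺] / (P(F₂)·[Tl⁺]); log Q = -3.018.
E = E° − (0.0592/n) log Q = +1.62 − (0.0592/2)(-3.018) = +1.709 V.

+1.709 V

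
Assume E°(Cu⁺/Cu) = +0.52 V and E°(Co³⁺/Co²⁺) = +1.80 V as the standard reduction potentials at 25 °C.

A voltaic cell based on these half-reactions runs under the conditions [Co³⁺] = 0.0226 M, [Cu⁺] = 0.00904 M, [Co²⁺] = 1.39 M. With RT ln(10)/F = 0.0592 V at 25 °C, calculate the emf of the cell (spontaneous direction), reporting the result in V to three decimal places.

+1.295 V

Co³⁺/Co²⁺ is the cathode (higher E°), Cu⁺/Cu the anode: E°cell = +1.80 − (+0.52) = +1.28 V, n = 1.
Overall: Co³⁺(aq) + Cu(s) → Co²⁺(aq) + Cu⁺(aq)
Q = [Co²⁺]·[Cu⁺] / ([Co³⁺]); log Q = -0.255.
E = E° − (0.0592/n) log Q = +1.28 − (0.0592/1)(-0.255) = +1.295 V.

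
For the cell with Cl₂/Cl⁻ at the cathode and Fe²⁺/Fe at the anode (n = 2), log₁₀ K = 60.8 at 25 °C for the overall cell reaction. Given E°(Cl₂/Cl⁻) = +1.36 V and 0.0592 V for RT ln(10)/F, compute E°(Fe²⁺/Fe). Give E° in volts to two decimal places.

-0.44 V

E°cell = (0.0592/n)·log K = (0.0592/2)(60.8) = +1.800 V.
Since Cl₂/Cl⁻ is the cathode and Fe²⁺/Fe the anode, E°cell = E°(Cl₂/Cl⁻) − E°(Fe²⁺/Fe).
So E°(Fe²⁺/Fe) = E°(Cl₂/Cl⁻) − E°cell = (+1.36) − (+1.800) = -0.44 V.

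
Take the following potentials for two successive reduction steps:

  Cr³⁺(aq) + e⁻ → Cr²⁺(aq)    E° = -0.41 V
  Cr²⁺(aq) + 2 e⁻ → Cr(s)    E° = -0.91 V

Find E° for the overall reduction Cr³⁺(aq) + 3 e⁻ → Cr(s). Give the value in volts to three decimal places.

Standard free energies of sequential steps add: ΔG°₃ = ΔG°₁ + ΔG°₂, so n₃E°₃ = n₁E°₁ + n₂E°₂.
E°₃ = (1×-0.41 + 2×-0.91) / 3 = (-2.230) / 3 = -0.743 V.
E° values themselves are not directly additive — weighting by electron count is essential.

-0.743 V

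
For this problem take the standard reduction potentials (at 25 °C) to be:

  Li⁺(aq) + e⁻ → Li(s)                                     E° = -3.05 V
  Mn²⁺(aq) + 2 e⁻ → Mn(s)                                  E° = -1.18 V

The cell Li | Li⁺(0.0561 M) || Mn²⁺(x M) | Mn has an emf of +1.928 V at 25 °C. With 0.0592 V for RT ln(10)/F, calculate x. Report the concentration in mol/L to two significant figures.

0.29 M

Mn²⁺/Mn is the cathode, Li⁺/Li the anode: E°cell = +1.87 V, n = 2.
Overall reaction: Mn²⁺(aq) + 2 Li(s) → Mn(s) + 2 Li⁺(aq); Q = [Li⁺]^2/[Mn²⁺]^1.
From E = E° − (0.0592/n) log Q: log Q = (E° − E)·n/0.0592 = (+1.87 − (+1.928))·2/0.0592 = -1.9595.
So 1·log[Mn²⁺] = 2·log(0.0561) − log Q = -2.5021 − (-1.9595) = -0.5426; [Mn²⁺] = 10^(-0.5426) ≈ 0.29 M.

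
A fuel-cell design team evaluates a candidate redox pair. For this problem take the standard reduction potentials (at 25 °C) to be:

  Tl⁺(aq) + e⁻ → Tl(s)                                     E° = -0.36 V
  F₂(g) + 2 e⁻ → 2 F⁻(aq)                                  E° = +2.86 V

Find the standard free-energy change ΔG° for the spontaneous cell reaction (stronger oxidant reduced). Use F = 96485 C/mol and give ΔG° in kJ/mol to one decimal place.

F₂/F⁻ (E° = +2.86 V) is the cathode; Tl⁺/Tl (E° = -0.36 V) is the anode, so E°cell = +3.22 V.
Balancing electrons gives n = 2 (lcm of 2 and 1).
ΔG° = −nFE° = −(2)(96485)(+3.22) = -621,363 J = -621.4 kJ/mol.

-621.4 kJ/mol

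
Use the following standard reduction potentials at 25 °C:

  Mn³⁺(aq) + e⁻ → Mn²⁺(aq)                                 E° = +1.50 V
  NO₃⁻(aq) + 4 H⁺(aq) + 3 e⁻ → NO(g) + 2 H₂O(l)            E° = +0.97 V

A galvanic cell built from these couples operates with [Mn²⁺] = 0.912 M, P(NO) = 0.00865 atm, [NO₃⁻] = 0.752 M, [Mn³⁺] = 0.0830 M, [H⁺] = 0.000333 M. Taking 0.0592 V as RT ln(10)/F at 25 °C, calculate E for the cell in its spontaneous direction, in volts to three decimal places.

+0.705 V

Mn³⁺/Mn²⁺ is the cathode (higher E°), NO₃⁻/NO the anode: E°cell = +1.50 − (+0.97) = +0.53 V, n = 3.
Overall: 3 Mn³⁺(aq) + NO(g) + 2 H₂O(l) → 3 Mn²⁺(aq) + NO₃⁻(aq) + 4 H⁺(aq)
Q = [Mn²⁺]^3·[NO₃⁻]·[H⁺]^4 / ([Mn³⁺]^3·P(NO)); log Q = -8.848.
E = E° − (0.0592/n) log Q = +0.53 − (0.0592/3)(-8.848) = +0.705 V.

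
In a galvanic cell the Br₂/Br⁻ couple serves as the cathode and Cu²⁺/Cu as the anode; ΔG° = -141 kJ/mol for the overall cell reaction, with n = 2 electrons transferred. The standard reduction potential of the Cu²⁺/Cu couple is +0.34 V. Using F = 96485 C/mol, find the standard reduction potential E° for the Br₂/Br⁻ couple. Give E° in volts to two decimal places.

E°cell = −ΔG°/(nF) = −(-141×10³)/((2)(96485)) = +0.731 V.
Since Br₂/Br⁻ is the cathode and Cu²⁺/Cu the anode, E°cell = E°(Br₂/Br⁻) − E°(Cu²⁺/Cu).
So E°(Br₂/Br⁻) = E°cell + E°(Cu²⁺/Cu) = +0.731 + (+0.34) = +1.07 V.

+1.07 V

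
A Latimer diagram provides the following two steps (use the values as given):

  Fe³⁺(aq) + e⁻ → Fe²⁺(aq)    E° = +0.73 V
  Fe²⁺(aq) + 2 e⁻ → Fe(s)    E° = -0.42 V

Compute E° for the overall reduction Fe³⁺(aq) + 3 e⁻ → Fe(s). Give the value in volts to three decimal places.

Since ΔG° = −nFE° is additive over sequential reductions, n₃E°₃ = n₁E°₁ + n₂E°₂.
E°₃ = (1×+0.73 + 2×-0.42) / 3 = (-0.110) / 3 = -0.037 V.

-0.037 V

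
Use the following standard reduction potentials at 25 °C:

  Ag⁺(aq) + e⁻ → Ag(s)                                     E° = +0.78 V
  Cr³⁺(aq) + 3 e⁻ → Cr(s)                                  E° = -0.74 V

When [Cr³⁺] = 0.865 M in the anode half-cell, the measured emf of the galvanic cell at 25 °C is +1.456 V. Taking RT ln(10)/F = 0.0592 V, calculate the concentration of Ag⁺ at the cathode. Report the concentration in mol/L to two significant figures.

Ag⁺/Ag is the cathode, Cr³⁺/Cr the anode: E°cell = +1.52 V, n = 3.
Overall reaction: 3 Ag⁺(aq) + Cr(s) → 3 Ag(s) + Cr³⁺(aq); Q = [Cr³⁺]^1/[Ag⁺]^3.
From E = E° − (0.0592/n) log Q: log Q = (E° − E)·n/0.0592 = (+1.52 − (+1.456))·3/0.0592 = 3.2432.
So 3·log[Ag⁺] = 1·log(0.865) − log Q = -0.0630 − (3.2432) = -3.3062; log[Ag⁺] = -3.3062 / 3 = -1.1021; [Ag⁺] = 10^(-1.1021) ≈ 0.079 M.

0.079 M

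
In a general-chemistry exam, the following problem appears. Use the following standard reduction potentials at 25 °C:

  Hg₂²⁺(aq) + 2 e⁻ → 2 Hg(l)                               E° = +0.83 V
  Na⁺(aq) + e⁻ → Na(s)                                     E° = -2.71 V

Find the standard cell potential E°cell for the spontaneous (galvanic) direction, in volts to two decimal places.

The Hg₂²⁺/Hg couple has the higher reduction potential, so it is the cathode; Na⁺/Na is oxidised at the anode.
E°cell = E°(cathode) − E°(anode) = (+0.83) − (-2.71) = +3.54 V.
Since E°cell > 0, the reaction is spontaneous under standard conditions.

+3.54 V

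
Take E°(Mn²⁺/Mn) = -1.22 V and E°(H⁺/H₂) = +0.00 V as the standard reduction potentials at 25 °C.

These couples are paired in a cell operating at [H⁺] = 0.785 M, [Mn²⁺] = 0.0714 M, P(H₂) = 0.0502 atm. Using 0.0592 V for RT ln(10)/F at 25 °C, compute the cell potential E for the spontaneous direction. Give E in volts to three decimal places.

H⁺/H₂ is the cathode (higher E°), Mn²⁺/Mn the anode: E°cell = +0.00 − (-1.22) = +1.22 V, n = 2.
Overall: 2 H⁺(aq) + Mn(s) → H₂(g) + Mn²⁺(aq)
Q = P(H₂)·[Mn²⁺] / ([H⁺]^2); log Q = -2.235.
E = E° − (0.0592/n) log Q = +1.22 − (0.0592/2)(-2.235) = +1.286 V.

+1.286 V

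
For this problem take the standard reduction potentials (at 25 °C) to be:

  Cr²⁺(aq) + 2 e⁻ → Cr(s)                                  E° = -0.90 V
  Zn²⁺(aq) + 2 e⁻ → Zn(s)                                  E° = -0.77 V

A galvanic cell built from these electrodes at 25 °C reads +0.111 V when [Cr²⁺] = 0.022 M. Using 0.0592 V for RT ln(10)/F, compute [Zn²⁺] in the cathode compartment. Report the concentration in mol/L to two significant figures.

0.0050 M

Zn²⁺/Zn is the cathode, Cr²⁺/Cr the anode: E°cell = +0.13 V, n = 2.
Overall reaction: Zn²⁺(aq) + Cr(s) → Zn(s) + Cr²⁺(aq); Q = [Cr²⁺]^1/[Zn²⁺]^1.
From E = E° − (0.0592/n) log Q: log Q = (E° − E)·n/0.0592 = (+0.13 − (+0.111))·2/0.0592 = 0.6419.
So 1·log[Zn²⁺] = 1·log(0.022) − log Q = -1.6576 − (0.6419) = -2.2995; [Zn²⁺] = 10^(-2.2995) ≈ 0.0050 M.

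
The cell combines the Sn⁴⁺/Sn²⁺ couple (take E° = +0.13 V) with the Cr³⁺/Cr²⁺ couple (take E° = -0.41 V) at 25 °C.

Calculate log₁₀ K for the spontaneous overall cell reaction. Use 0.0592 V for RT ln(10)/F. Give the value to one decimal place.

18.2

Cathode: Sn⁴⁺/Sn²⁺; anode: Cr³⁺/Cr²⁺. E°cell = +0.54 V, n = 2.
log K = nE°cell / 0.0592 = (2)(+0.54) / 0.0592 = 18.2.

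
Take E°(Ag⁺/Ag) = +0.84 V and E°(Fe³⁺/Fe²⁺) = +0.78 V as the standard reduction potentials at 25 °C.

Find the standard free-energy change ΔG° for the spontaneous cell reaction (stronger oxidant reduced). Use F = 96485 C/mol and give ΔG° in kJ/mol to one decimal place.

-5.8 kJ/mol

Ag⁺/Ag (E° = +0.84 V) is the cathode; Fe³⁺/Fe²⁺ (E° = +0.78 V) is the anode, so E°cell = +0.06 V.
Balancing electrons gives n = 1 (lcm of 1 and 1).
ΔG° = −nFE° = −(1)(96485)(+0.06) = -5,789 J = -5.8 kJ/mol.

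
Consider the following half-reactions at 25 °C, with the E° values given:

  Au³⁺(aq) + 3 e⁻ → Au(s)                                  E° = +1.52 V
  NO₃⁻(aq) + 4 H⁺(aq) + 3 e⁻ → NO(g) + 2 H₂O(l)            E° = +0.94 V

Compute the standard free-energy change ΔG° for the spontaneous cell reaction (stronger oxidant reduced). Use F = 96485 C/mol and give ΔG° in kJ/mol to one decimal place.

-167.9 kJ/mol

Au³⁺/Au (E° = +1.52 V) is the cathode; NO₃⁻/NO (E° = +0.94 V) is the anode, so E°cell = +0.58 V.
Balancing electrons gives n = 3 (lcm of 3 and 3).
ΔG° = −nFE° = −(3)(96485)(+0.58) = -167,884 J = -167.9 kJ/mol.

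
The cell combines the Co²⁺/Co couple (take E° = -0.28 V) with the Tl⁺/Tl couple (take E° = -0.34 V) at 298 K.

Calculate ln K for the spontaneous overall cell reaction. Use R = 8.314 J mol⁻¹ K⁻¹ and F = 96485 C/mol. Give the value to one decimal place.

4.7

Cathode: Co²⁺/Co; anode: Tl⁺/Tl. E°cell = (-0.28) − (-0.34) = +0.06 V, with n = 2.
ΔG° = −nFE° = −RT ln K, so ln K = nFE°/(RT) = (2)(96485)(+0.06) / ((8.314)(298)) = 4.673.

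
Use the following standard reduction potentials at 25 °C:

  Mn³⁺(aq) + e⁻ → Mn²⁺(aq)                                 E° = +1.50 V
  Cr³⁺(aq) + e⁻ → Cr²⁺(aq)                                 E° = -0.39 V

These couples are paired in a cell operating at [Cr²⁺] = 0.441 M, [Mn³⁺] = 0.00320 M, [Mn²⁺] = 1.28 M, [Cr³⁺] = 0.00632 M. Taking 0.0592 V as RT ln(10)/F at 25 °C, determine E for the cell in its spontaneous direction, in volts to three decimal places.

+1.845 V

Mn³⁺/Mn²⁺ is the cathode (higher E°), Cr³⁺/Cr²⁺ the anode: E°cell = +1.50 − (-0.39) = +1.89 V, n = 1.
Overall: Mn³⁺(aq) + Cr²⁺(aq) → Mn²⁺(aq) + Cr³⁺(aq)
Q = [Mn²⁺]·[Cr³⁺] / ([Mn³⁺]·[Cr²⁺]); log Q = 0.758.
E = E° − (0.0592/n) log Q = +1.89 − (0.0592/1)(0.758) = +1.845 V.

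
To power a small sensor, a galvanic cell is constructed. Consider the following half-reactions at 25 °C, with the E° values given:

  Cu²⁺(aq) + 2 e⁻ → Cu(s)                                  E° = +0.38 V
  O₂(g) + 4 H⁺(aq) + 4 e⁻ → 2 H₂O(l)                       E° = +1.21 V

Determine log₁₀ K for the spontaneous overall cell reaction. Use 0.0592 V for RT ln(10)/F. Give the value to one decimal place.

56.1

Cathode: O₂/H₂O; anode: Cu²⁺/Cu. E°cell = +0.83 V, n = 4.
log K = nE°cell / 0.0592 = (4)(+0.83) / 0.0592 = 56.1.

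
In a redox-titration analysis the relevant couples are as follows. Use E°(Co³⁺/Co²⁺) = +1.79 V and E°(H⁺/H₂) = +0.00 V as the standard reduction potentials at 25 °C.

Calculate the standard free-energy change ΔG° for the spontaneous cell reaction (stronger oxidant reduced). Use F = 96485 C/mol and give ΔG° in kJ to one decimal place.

Co³⁺/Co²⁺ (E° = +1.79 V) is the cathode; H⁺/H₂ (E° = +0.00 V) is the anode, so E°cell = +1.79 V.
Balancing electrons gives n = 2 (lcm of 1 and 2).
ΔG° = −nFE° = −(2)(96485)(+1.79) = -345,416 J = -345.4 kJ.

-345.4 kJ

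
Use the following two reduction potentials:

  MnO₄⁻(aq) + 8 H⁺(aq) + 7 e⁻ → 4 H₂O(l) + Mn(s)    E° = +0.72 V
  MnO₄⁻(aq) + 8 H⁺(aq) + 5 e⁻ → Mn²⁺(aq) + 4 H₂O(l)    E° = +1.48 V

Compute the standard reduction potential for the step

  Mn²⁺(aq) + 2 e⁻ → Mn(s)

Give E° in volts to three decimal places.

Sequential free energies add, so n₃E°₃ = n₁E°₁ + n₂E°₂.
With n₃ = 7, and the known step contributing 5×(+1.48) V, the unknown satisfies 2·E° = 7×(+0.72) − 5×(+1.48) = -2.360.
E° = -2.360 / 2 = -1.180 V.

-1.180 V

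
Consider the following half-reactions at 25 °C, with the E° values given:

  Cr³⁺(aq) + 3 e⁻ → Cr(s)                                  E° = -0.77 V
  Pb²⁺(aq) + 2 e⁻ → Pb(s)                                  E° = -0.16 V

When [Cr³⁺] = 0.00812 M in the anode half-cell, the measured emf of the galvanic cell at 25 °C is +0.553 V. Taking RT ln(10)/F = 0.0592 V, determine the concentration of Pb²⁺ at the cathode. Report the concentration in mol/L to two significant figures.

Pb²⁺/Pb is the cathode, Cr³⁺/Cr the anode: E°cell = +0.61 V, n = 6.
Overall reaction: 3 Pb²⁺(aq) + 2 Cr(s) → 3 Pb(s) + 2 Cr³⁺(aq); Q = [Cr³⁺]^2/[Pb²⁺]^3.
From E = E° − (0.0592/n) log Q: log Q = (E° − E)·n/0.0592 = (+0.61 − (+0.553))·6/0.0592 = 5.7770.
So 3·log[Pb²⁺] = 2·log(0.00812) − log Q = -4.1809 − (5.7770) = -9.9579; log[Pb²⁺] = -9.9579 / 3 = -3.3193; [Pb²⁺] = 10^(-3.3193) ≈ 0.00048 M.

0.00048 M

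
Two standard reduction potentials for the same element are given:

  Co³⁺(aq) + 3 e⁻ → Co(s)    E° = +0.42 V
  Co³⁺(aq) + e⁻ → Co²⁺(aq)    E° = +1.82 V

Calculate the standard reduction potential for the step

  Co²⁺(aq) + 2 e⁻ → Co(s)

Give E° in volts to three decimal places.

-0.280 V

Sequential free energies add, so n₃E°₃ = n₁E°₁ + n₂E°₂.
With n₃ = 3, and the known step contributing 1×(+1.82) V, the unknown satisfies 2·E° = 3×(+0.42) − 1×(+1.82) = -0.560.
E° = -0.560 / 2 = -0.280 V.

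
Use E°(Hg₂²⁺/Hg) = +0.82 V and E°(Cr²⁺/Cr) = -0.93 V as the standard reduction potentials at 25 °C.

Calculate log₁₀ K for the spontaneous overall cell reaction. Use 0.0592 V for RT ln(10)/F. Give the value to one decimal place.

Cathode: Hg₂²⁺/Hg; anode: Cr²⁺/Cr. E°cell = +1.75 V, n = 2.
log K = nE°cell / 0.0592 = (2)(+1.75) / 0.0592 = 59.1.

59.1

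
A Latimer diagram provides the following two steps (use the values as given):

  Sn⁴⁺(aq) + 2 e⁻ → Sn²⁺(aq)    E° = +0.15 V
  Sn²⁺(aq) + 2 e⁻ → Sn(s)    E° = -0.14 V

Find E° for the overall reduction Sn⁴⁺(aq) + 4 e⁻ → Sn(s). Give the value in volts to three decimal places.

+0.005 V

Adding the free-energy changes (−nFE°) of the two steps gives −n₃FE°₃ = −n₁FE°₁ − n₂FE°₂.
E°₃ = (2×+0.15 + 2×-0.14) / 4 = (+0.020) / 4 = +0.005 V.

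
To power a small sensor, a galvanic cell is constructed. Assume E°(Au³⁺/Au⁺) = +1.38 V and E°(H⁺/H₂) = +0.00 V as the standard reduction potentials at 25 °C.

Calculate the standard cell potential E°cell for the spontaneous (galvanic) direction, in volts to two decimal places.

+1.38 V

The Au³⁺/Au⁺ couple has the higher reduction potential, so it is the cathode; H⁺/H₂ is oxidised at the anode.
E°cell = E°(cathode) − E°(anode) = (+1.38) − (+0.00) = +1.38 V.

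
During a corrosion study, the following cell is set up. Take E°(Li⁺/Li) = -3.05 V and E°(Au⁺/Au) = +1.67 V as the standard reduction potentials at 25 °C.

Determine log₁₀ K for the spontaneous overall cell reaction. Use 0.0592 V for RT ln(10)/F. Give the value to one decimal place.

Cathode: Au⁺/Au; anode: Li⁺/Li. E°cell = +4.72 V, n = 1.
log K = nE°cell / 0.0592 = (1)(+4.72) / 0.0592 = 79.7.

79.7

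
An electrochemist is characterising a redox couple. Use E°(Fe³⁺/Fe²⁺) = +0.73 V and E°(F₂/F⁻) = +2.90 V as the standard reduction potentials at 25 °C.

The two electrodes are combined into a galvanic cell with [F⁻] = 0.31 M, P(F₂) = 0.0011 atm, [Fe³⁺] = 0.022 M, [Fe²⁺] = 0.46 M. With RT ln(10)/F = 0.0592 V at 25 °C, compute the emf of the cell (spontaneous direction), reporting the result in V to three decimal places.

+2.191 V

F₂/F⁻ is the cathode (higher E°), Fe³⁺/Fe²⁺ the anode: E°cell = +2.90 − (+0.73) = +2.17 V, n = 2.
Overall: F₂(g) + 2 Fe²⁺(aq) → 2 F⁻(aq) + 2 Fe³⁺(aq)
Q = [F⁻]^2·[Fe³⁺]^2 / (P(F₂)·[Fe²⁺]^2); log Q = -0.699.
E = E° − (0.0592/n) log Q = +2.17 − (0.0592/2)(-0.699) = +2.191 V.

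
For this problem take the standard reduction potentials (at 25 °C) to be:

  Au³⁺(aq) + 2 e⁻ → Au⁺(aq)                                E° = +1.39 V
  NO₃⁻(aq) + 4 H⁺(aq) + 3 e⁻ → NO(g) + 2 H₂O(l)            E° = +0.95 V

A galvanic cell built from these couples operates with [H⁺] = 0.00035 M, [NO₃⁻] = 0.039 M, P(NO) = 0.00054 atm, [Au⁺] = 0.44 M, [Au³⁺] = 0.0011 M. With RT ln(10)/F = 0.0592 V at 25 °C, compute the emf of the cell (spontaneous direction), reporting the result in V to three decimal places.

+0.599 V

Au³⁺/Au⁺ is the cathode (higher E°), NO₃⁻/NO the anode: E°cell = +1.39 − (+0.95) = +0.44 V, n = 6.
Overall: 3 Au³⁺(aq) + 2 NO(g) + 4 H₂O(l) → 3 Au⁺(aq) + 2 NO₃⁻(aq) + 8 H⁺(aq)
Q = [Au⁺]^3·[NO₃⁻]^2·[H⁺]^8 / ([Au³⁺]^3·P(NO)^2); log Q = -16.124.
E = E° − (0.0592/n) log Q = +0.44 − (0.0592/6)(-16.124) = +0.599 V.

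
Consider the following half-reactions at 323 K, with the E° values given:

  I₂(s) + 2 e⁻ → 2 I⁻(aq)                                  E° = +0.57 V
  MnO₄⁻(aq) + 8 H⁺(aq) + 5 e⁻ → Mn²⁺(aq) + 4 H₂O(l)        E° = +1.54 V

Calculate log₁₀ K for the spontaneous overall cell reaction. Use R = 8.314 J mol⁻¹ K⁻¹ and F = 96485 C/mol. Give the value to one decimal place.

151.4

Cathode: MnO₄⁻/Mn²⁺; anode: I₂/I⁻. E°cell = (+1.54) − (+0.57) = +0.97 V, with n = 10.
ΔG° = −nFE° = −RT ln K, so ln K = nFE°/(RT) = (10)(96485)(+0.97) / ((8.314)(323)) = 348.513.
log₁₀ K = 348.513 / ln 10 = 151.4.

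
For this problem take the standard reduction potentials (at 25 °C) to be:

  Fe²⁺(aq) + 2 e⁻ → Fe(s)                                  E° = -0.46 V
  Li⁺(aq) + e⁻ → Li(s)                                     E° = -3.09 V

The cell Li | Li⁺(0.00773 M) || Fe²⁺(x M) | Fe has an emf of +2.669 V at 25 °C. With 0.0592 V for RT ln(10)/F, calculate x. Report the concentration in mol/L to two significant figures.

Fe²⁺/Fe is the cathode, Li⁺/Li the anode: E°cell = +2.63 V, n = 2.
Overall reaction: Fe²⁺(aq) + 2 Li(s) → Fe(s) + 2 Li⁺(aq); Q = [Li⁺]^2/[Fe²⁺]^1.
From E = E° − (0.0592/n) log Q: log Q = (E° − E)·n/0.0592 = (+2.63 − (+2.669))·2/0.0592 = -1.3176.
So 1·log[Fe²⁺] = 2·log(0.00773) − log Q = -4.2236 − (-1.3176) = -2.9060; [Fe²⁺] = 10^(-2.9060) ≈ 0.0012 M.

0.0012 M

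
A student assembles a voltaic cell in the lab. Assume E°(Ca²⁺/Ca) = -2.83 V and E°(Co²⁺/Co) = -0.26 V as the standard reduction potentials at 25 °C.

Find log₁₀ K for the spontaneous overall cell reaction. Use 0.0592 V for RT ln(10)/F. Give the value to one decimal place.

86.8

Cathode: Co²⁺/Co; anode: Ca²⁺/Ca. E°cell = +2.57 V, n = 2.
log K = nE°cell / 0.0592 = (2)(+2.57) / 0.0592 = 86.8.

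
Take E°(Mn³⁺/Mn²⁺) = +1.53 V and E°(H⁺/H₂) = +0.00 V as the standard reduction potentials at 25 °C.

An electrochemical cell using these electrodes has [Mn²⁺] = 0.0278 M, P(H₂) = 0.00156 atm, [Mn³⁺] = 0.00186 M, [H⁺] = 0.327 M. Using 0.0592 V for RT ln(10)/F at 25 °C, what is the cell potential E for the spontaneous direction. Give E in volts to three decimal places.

+1.406 V

Mn³⁺/Mn²⁺ is the cathode (higher E°), H⁺/H₂ the anode: E°cell = +1.53 − (+0.00) = +1.53 V, n = 2.
Overall: 2 Mn³⁺(aq) + H₂(g) → 2 Mn²⁺(aq) + 2 H⁺(aq)
Q = [Mn²⁺]^2·[H⁺]^2 / ([Mn³⁺]^2·P(H₂)); log Q = 4.185.
E = E° − (0.0592/n) log Q = +1.53 − (0.0592/2)(4.185) = +1.406 V.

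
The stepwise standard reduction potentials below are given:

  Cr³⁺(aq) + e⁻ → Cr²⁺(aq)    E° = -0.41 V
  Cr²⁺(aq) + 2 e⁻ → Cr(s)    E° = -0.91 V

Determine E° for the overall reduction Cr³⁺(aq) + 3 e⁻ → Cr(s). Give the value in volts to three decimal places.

Since ΔG° = −nFE° is additive over sequential reductions, n₃E°₃ = n₁E°₁ + n₂E°₂.
E°₃ = (1×-0.41 + 2×-0.91) / 3 = (-2.230) / 3 = -0.743 V.
Simply averaging or adding the two E° values would be wrong; the electron-weighted sum is required.

-0.743 V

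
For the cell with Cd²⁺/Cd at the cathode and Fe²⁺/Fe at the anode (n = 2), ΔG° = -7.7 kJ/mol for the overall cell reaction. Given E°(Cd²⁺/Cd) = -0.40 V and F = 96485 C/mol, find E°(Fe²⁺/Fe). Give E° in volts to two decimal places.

E°cell = −ΔG°/(nF) = −(-7.7×10³)/((2)(96485)) = +0.040 V.
Since Cd²⁺/Cd is the cathode and Fe²⁺/Fe the anode, E°cell = E°(Cd²⁺/Cd) − E°(Fe²⁺/Fe).
So E°(Fe²⁺/Fe) = E°(Cd²⁺/Cd) − E°cell = (-0.40) − (+0.040) = -0.44 V.

-0.44 V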